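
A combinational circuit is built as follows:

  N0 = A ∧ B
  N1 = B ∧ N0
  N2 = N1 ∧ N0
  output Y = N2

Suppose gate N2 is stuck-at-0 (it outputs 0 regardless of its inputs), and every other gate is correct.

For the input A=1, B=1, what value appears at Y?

Propagate with N2 forced: N0=1, N1=1, N2=0 [stuck-at-0].
So Y = 0. (Without the fault it would be 1.)

0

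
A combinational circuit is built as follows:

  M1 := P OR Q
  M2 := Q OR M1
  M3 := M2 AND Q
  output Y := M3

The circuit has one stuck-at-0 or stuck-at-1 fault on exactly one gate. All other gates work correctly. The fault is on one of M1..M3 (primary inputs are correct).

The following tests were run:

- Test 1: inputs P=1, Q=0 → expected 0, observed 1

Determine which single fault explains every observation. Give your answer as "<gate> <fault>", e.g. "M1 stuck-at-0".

M3 stuck-at-1

Fault-free values for test 1 (P=1, Q=0): M1=1, M2=1, M3=0, giving Y=0. Observed 1.
Test 1: faults giving observed 1 are {M3 stuck-at-1}.
Only M3 stuck-at-1 is consistent with every test.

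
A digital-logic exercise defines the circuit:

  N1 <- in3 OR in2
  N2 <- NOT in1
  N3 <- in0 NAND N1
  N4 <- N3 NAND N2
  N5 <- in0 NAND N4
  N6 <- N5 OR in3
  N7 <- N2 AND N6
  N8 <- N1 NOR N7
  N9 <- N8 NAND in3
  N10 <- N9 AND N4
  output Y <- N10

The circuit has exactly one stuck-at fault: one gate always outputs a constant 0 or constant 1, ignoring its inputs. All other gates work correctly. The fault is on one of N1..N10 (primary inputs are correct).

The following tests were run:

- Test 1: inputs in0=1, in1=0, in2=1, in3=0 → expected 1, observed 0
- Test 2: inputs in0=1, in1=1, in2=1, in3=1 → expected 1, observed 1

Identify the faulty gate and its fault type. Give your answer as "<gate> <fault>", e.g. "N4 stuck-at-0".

Fault-free values for test 1 (in0=1, in1=0, in2=1, in3=0): N1=1, N2=1, N3=0, N4=1, N5=0, N6=0, N7=0, N8=0, N9=1, N10=1, giving Y=1. Observed 0.
Test 1: faults giving observed 0 are {N1 stuck-at-0, N3 stuck-at-1, N4 stuck-at-0, N9 stuck-at-0, N10 stuck-at-0}.
Test 2 (in0=1, in1=1, in2=1, in3=1): fault-free N1=1, N2=0, N3=0, N4=1, N5=0, N6=1, N7=0, N8=0, N9=1, N10=1 → 1; observed 1. Eliminates N1 stuck-at-0, N4 stuck-at-0, N9 stuck-at-0, N10 stuck-at-0.
Only N3 stuck-at-1 is consistent with every test.

N3 stuck-at-1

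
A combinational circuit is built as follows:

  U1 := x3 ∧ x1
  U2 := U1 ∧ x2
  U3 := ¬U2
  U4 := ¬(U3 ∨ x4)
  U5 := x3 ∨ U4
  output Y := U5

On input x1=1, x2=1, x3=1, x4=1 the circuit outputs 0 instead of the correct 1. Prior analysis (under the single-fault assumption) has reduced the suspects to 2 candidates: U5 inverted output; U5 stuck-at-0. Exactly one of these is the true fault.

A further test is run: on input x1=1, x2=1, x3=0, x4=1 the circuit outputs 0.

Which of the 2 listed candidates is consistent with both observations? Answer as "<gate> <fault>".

Evaluate each candidate on input x1=1, x2=1, x3=0, x4=1:
  U5 inverted output: U1=0, U2=0, U3=1, U4=0, U5=1 [inverted output] → 1 — eliminated
  U5 stuck-at-0: U1=0, U2=0, U3=1, U4=0, U5=0 [stuck-at-0] → 0 — matches
Only U5 stuck-at-0 reproduces the observed 0.

U5 stuck-at-0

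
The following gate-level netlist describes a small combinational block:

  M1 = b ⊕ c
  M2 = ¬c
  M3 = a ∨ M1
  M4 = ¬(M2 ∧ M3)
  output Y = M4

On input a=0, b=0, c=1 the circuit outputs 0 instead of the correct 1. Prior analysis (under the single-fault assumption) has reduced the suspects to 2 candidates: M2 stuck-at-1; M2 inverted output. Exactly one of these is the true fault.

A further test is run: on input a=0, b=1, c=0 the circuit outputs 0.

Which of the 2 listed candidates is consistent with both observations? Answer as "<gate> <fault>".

Evaluate each candidate on input a=0, b=1, c=0:
  M2 stuck-at-1: M1=1, M2=1 [stuck-at-1], M3=1, M4=0 → 0 — matches
  M2 inverted output: M1=1, M2=0 [inverted output], M3=1, M4=1 → 1 — eliminated
Only M2 stuck-at-1 reproduces the observed 0.

M2 stuck-at-1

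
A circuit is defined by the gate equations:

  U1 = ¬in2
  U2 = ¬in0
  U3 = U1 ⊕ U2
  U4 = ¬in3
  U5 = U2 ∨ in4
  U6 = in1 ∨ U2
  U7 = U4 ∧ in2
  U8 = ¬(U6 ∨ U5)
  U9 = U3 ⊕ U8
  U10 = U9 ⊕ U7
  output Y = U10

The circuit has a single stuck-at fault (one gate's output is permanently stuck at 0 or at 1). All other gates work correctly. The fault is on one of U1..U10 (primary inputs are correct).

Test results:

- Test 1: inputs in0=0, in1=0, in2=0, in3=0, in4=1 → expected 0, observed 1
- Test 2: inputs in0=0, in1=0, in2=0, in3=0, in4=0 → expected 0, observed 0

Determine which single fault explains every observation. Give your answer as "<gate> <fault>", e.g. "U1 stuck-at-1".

Fault-free values for test 1 (in0=0, in1=0, in2=0, in3=0, in4=1): U1=1, U2=1, U3=0, U4=1, U5=1, U6=1, U7=0, U8=0, U9=0, U10=0, giving Y=0. Observed 1.
Test 1: faults giving observed 1 are {U1 stuck-at-0, U2 stuck-at-0, U3 stuck-at-1, U7 stuck-at-1, U8 stuck-at-1, U9 stuck-at-1, U10 stuck-at-1}.
Test 2 (in0=0, in1=0, in2=0, in3=0, in4=0): fault-free U1=1, U2=1, U3=0, U4=1, U5=1, U6=1, U7=0, U8=0, U9=0, U10=0 → 0; observed 0. Eliminates U1 stuck-at-0, U3 stuck-at-1, U7 stuck-at-1, U8 stuck-at-1, U9 stuck-at-1, U10 stuck-at-1.
Only U2 stuck-at-0 is consistent with every test.

U2 stuck-at-0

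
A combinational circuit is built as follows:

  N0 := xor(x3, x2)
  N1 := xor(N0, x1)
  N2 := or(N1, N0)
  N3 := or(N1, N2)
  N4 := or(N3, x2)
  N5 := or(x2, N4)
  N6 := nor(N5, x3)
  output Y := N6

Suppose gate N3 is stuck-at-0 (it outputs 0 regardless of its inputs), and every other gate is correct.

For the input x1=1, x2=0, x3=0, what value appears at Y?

Propagate with N3 forced: N0=0, N1=1, N2=1, N3=0 [stuck-at-0], N4=0, N5=0, N6=1.
So Y = 1. (Without the fault it would be 0.)

1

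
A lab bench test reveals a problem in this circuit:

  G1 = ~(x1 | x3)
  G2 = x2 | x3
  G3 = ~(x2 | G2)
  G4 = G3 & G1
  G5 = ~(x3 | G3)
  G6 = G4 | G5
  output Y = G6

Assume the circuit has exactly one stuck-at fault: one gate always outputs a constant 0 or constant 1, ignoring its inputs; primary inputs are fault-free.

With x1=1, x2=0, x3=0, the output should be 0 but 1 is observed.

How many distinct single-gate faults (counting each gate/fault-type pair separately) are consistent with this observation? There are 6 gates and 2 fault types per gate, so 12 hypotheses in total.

6

Fault-free: G1=0, G2=0, G3=1, G4=0, G5=0, G6=0 → 0. Observed 1.
  G1 stuck-at-0: output 0 ✗
  G1 stuck-at-1: output 1 ✓
  G2 stuck-at-0: output 0 ✗
  G2 stuck-at-1: output 1 ✓
  G3 stuck-at-0: output 1 ✓
  G3 stuck-at-1: output 0 ✗
  G4 stuck-at-0: output 0 ✗
  G4 stuck-at-1: output 1 ✓
  G5 stuck-at-0: output 0 ✗
  G5 stuck-at-1: output 1 ✓
  G6 stuck-at-0: output 0 ✗
  G6 stuck-at-1: output 1 ✓
Consistent faults: {G1 stuck-at-1, G2 stuck-at-1, G3 stuck-at-0, G4 stuck-at-1, G5 stuck-at-1, G6 stuck-at-1} — 6 in all.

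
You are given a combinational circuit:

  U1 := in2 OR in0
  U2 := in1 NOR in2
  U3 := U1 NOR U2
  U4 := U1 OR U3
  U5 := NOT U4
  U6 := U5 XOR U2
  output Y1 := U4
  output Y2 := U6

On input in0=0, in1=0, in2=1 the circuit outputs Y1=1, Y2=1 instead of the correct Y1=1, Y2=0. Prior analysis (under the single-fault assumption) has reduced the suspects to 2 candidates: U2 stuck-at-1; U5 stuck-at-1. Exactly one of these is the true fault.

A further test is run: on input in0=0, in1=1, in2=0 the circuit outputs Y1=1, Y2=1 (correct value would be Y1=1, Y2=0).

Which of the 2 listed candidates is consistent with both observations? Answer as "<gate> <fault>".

Evaluate each candidate on input in0=0, in1=1, in2=0:
  U2 stuck-at-1: U1=0, U2=1 [stuck-at-1], U3=0, U4=0, U5=1, U6=0 → Y1=0, Y2=0 — eliminated
  U5 stuck-at-1: U1=0, U2=0, U3=1, U4=1, U5=1 [stuck-at-1], U6=1 → Y1=1, Y2=1 — matches
Only U5 stuck-at-1 reproduces the observed Y1=1, Y2=1.

U5 stuck-at-1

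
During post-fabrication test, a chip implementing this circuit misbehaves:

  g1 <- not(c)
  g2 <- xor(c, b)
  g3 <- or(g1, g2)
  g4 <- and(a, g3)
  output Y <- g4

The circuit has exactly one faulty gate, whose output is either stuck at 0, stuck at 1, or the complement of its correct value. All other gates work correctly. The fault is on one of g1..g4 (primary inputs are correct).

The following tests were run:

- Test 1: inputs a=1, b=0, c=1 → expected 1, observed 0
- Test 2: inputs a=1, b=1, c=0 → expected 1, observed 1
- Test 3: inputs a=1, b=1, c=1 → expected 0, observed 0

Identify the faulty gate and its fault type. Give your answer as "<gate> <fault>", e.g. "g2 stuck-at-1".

g2 stuck-at-0

Fault-free values for test 1 (a=1, b=0, c=1): g1=0, g2=1, g3=1, g4=1, giving Y=1. Observed 0.
Test 1: faults giving observed 0 are {g2 stuck-at-0, g2 inverted output, g3 stuck-at-0, g3 inverted output, g4 stuck-at-0, g4 inverted output}.
Test 2 (a=1, b=1, c=0): fault-free g1=1, g2=1, g3=1, g4=1 → 1; observed 1. Eliminates g3 stuck-at-0, g3 inverted output, g4 stuck-at-0, g4 inverted output.
Test 3 (a=1, b=1, c=1): fault-free g1=0, g2=0, g3=0, g4=0 → 0; observed 0. Eliminates g2 inverted output.
Only g2 stuck-at-0 is consistent with every test.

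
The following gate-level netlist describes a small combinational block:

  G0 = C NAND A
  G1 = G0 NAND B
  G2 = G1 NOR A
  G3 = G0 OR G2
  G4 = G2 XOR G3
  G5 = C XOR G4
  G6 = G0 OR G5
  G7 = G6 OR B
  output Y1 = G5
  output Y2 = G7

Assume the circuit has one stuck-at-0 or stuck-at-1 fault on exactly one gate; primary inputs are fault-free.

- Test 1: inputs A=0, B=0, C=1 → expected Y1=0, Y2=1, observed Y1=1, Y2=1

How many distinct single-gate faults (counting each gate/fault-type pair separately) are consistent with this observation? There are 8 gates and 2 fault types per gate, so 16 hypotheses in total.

6

Fault-free: G0=1, G1=1, G2=0, G3=1, G4=1, G5=0, G6=1, G7=1 → Y1=0, Y2=1. Observed Y1=1, Y2=1.
  G0: stuck-at-0 ✓; others ✗
  G1: stuck-at-0 ✓; others ✗
  G2: stuck-at-1 ✓; others ✗
  G3: stuck-at-0 ✓; others ✗
  G4: stuck-at-0 ✓; others ✗
  G5: stuck-at-1 ✓; others ✗
  G6: none of the 2 fault types match ✗
  G7: none of the 2 fault types match ✗
Consistent faults: {G0 stuck-at-0, G1 stuck-at-0, G2 stuck-at-1, G3 stuck-at-0, G4 stuck-at-0, G5 stuck-at-1} — 6 in all.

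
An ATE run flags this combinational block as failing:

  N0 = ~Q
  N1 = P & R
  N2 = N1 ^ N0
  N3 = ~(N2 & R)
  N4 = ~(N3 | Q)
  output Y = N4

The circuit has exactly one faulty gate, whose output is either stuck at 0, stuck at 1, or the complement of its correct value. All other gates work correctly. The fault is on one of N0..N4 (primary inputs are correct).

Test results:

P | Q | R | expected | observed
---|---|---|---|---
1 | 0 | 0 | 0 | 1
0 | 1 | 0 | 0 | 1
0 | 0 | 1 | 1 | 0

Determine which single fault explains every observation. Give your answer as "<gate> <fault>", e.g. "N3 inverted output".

Fault-free values for test 1 (P=1, Q=0, R=0): N0=1, N1=0, N2=1, N3=1, N4=0, giving Y=0. Observed 1.
Test 1: faults giving observed 1 are {N3 stuck-at-0, N3 inverted output, N4 stuck-at-1, N4 inverted output}.
Test 2 (P=0, Q=1, R=0): fault-free N0=0, N1=0, N2=0, N3=1, N4=0 → 0; observed 1. Eliminates N3 stuck-at-0, N3 inverted output.
Test 3 (P=0, Q=0, R=1): fault-free N0=1, N1=0, N2=1, N3=0, N4=1 → 1; observed 0. Eliminates N4 stuck-at-1.
Only N4 inverted output is consistent with every test.

N4 inverted output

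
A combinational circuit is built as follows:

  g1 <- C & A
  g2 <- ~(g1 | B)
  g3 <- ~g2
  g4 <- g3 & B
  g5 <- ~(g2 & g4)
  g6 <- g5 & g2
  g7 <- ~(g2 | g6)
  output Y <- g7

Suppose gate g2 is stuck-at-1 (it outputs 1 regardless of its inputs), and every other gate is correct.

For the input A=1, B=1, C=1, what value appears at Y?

0

Propagate with g2 forced: g1=1, g2=1 [stuck-at-1], g3=0, g4=0, g5=1, g6=1, g7=0.
So Y = 0. (Without the fault it would be 1.)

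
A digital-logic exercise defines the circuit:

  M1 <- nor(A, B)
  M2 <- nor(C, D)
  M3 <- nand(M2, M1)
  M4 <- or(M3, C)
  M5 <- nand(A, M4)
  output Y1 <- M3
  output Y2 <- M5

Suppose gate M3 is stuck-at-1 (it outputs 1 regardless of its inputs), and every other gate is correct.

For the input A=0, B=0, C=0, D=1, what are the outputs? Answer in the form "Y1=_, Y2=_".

Y1=1, Y2=1

Propagate with M3 forced: M1=1, M2=0, M3=1 [stuck-at-1], M4=1, M5=1.
So the outputs are Y1=1, Y2=1. (Same as the fault-free value — the fault is masked on this input.)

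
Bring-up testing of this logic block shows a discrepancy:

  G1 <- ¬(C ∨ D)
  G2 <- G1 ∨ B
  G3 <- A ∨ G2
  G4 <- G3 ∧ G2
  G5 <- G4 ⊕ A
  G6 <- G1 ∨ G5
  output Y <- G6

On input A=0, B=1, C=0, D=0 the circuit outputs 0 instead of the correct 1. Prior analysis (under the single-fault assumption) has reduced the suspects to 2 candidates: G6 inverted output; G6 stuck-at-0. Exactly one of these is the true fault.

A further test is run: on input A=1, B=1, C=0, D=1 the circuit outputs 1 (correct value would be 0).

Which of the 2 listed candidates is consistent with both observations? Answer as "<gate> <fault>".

Evaluate each candidate on input A=1, B=1, C=0, D=1:
  G6 inverted output: G1=0, G2=1, G3=1, G4=1, G5=0, G6=1 [inverted output] → 1 — matches
  G6 stuck-at-0: G1=0, G2=1, G3=1, G4=1, G5=0, G6=0 [stuck-at-0] → 0 — eliminated
Only G6 inverted output reproduces the observed 1.

G6 inverted output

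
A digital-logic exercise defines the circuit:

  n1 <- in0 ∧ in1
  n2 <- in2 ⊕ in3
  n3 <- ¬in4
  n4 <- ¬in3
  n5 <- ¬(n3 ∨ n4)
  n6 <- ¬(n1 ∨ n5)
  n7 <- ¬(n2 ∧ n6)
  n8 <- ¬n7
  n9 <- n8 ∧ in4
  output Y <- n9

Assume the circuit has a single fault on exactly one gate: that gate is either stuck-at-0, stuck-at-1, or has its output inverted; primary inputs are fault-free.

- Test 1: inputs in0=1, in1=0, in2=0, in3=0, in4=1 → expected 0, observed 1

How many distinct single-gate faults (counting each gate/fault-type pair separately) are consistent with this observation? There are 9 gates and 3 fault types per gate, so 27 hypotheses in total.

8

Fault-free: n1=0, n2=0, n3=0, n4=1, n5=0, n6=1, n7=1, n8=0, n9=0 → 0. Observed 1.
  n1: none of the 3 fault types match ✗
  n2: stuck-at-1, inverted output ✓; others ✗
  n3: none of the 3 fault types match ✗
  n4: none of the 3 fault types match ✗
  n5: none of the 3 fault types match ✗
  n6: none of the 3 fault types match ✗
  n7: stuck-at-0, inverted output ✓; others ✗
  n8: stuck-at-1, inverted output ✓; others ✗
  n9: stuck-at-1, inverted output ✓; others ✗
Consistent faults: {n2 stuck-at-1, n2 inverted output, n7 stuck-at-0, n7 inverted output, n8 stuck-at-1, n8 inverted output, n9 stuck-at-1, n9 inverted output} — 8 in all.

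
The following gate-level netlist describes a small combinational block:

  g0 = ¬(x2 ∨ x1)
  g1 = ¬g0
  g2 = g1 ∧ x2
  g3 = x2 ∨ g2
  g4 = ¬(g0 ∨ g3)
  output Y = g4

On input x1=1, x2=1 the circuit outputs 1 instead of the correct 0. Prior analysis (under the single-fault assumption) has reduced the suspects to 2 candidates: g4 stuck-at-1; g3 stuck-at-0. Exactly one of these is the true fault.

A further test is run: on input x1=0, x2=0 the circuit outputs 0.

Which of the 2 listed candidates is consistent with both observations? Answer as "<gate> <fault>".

Evaluate each candidate on input x1=0, x2=0:
  g4 stuck-at-1: g0=1, g1=0, g2=0, g3=0, g4=1 [stuck-at-1] → 1 — eliminated
  g3 stuck-at-0: g0=1, g1=0, g2=0, g3=0 [stuck-at-0], g4=0 → 0 — matches
Only g3 stuck-at-0 reproduces the observed 0.

g3 stuck-at-0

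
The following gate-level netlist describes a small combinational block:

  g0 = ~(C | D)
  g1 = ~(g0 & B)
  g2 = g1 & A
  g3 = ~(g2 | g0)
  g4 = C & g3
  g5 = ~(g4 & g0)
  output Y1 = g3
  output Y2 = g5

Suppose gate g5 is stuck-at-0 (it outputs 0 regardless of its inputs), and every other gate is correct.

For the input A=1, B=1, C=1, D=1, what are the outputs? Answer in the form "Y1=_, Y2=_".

Y1=0, Y2=0

Propagate with g5 forced: g0=0, g1=1, g2=1, g3=0, g4=0, g5=0 [stuck-at-0].
So the outputs are Y1=0, Y2=0. (Without the fault they would be Y1=0, Y2=1.)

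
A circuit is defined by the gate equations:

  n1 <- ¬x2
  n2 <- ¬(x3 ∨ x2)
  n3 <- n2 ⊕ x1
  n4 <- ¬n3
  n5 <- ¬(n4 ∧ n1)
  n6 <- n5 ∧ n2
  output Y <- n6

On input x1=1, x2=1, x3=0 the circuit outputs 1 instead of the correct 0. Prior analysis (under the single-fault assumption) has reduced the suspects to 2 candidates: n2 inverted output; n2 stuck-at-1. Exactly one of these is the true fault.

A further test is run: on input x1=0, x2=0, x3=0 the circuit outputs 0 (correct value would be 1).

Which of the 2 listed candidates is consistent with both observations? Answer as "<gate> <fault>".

n2 inverted output

Evaluate each candidate on input x1=0, x2=0, x3=0:
  n2 inverted output: n1=1, n2=0 [inverted output], n3=0, n4=1, n5=0, n6=0 → 0 — matches
  n2 stuck-at-1: n1=1, n2=1 [stuck-at-1], n3=1, n4=0, n5=1, n6=1 → 1 — eliminated
Only n2 inverted output reproduces the observed 0.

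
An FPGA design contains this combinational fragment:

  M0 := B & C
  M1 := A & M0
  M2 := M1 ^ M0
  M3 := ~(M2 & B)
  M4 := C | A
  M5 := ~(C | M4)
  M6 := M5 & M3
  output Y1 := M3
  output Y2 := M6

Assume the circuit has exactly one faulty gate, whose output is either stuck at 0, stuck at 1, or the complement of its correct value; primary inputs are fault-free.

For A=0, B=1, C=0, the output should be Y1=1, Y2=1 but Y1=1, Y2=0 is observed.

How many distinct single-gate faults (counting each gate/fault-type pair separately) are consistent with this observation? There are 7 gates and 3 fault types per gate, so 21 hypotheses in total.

6

Fault-free: M0=0, M1=0, M2=0, M3=1, M4=0, M5=1, M6=1 → Y1=1, Y2=1. Observed Y1=1, Y2=0.
  M0: none of the 3 fault types match ✗
  M1: none of the 3 fault types match ✗
  M2: none of the 3 fault types match ✗
  M3: none of the 3 fault types match ✗
  M4: stuck-at-1, inverted output ✓; others ✗
  M5: stuck-at-0, inverted output ✓; others ✗
  M6: stuck-at-0, inverted output ✓; others ✗
Consistent faults: {M4 stuck-at-1, M4 inverted output, M5 stuck-at-0, M5 inverted output, M6 stuck-at-0, M6 inverted output} — 6 in all.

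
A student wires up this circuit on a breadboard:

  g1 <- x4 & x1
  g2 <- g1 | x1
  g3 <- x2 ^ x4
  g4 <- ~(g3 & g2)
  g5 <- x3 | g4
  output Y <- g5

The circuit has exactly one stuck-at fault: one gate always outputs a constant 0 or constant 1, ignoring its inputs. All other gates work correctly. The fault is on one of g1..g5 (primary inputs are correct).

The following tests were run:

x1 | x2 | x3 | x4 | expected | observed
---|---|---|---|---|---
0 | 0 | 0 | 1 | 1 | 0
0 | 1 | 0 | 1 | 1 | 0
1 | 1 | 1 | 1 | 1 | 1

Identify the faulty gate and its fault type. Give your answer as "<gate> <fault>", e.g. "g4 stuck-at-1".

Fault-free values for test 1 (x1=0, x2=0, x3=0, x4=1): g1=0, g2=0, g3=1, g4=1, g5=1, giving Y=1. Observed 0.
Test 1: faults giving observed 0 are {g1 stuck-at-1, g2 stuck-at-1, g4 stuck-at-0, g5 stuck-at-0}.
Test 2 (x1=0, x2=1, x3=0, x4=1): fault-free g1=0, g2=0, g3=0, g4=1, g5=1 → 1; observed 0. Eliminates g1 stuck-at-1, g2 stuck-at-1.
Test 3 (x1=1, x2=1, x3=1, x4=1): fault-free g1=1, g2=1, g3=0, g4=1, g5=1 → 1; observed 1. Eliminates g5 stuck-at-0.
Only g4 stuck-at-0 is consistent with every test.

g4 stuck-at-0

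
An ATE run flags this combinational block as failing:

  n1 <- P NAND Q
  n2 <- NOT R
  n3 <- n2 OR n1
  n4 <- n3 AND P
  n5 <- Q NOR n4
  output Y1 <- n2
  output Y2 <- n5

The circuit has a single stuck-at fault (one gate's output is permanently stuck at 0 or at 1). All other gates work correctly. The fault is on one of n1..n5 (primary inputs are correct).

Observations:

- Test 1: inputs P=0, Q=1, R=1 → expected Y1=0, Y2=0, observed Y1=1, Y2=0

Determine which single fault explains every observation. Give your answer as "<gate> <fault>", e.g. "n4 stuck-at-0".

n2 stuck-at-1

Fault-free values for test 1 (P=0, Q=1, R=1): n1=1, n2=0, n3=1, n4=0, n5=0, giving Y1=0, Y2=0. Observed Y1=1, Y2=0.
Test 1: faults giving observed Y1=1, Y2=0 are {n2 stuck-at-1}.
Only n2 stuck-at-1 is consistent with every test.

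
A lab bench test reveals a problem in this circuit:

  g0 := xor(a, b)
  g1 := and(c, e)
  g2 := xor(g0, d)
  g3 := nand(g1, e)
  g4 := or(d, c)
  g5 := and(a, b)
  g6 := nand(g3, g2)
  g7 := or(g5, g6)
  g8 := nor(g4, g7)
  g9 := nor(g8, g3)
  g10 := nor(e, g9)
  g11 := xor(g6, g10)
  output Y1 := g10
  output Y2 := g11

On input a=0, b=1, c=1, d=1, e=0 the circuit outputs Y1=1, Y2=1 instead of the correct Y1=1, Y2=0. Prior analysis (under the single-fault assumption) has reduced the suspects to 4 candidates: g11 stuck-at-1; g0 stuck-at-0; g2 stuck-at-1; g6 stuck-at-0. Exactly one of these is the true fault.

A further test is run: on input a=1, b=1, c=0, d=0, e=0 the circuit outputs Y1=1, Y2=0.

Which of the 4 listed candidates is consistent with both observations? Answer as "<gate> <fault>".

Evaluate each candidate on input a=1, b=1, c=0, d=0, e=0:
  g11 stuck-at-1: g0=0, g1=0, g2=0, g3=1, g4=0, g5=1, g6=1, g7=1, g8=0, g9=0, g10=1, g11=1 [stuck-at-1] → Y1=1, Y2=1 — eliminated
  g0 stuck-at-0: g0=0 [stuck-at-0], g1=0, g2=0, g3=1, g4=0, g5=1, g6=1, g7=1, g8=0, g9=0, g10=1, g11=0 → Y1=1, Y2=0 — matches
  g2 stuck-at-1: g0=0, g1=0, g2=1 [stuck-at-1], g3=1, g4=0, g5=1, g6=0, g7=1, g8=0, g9=0, g10=1, g11=1 → Y1=1, Y2=1 — eliminated
  g6 stuck-at-0: g0=0, g1=0, g2=0, g3=1, g4=0, g5=1, g6=0 [stuck-at-0], g7=1, g8=0, g9=0, g10=1, g11=1 → Y1=1, Y2=1 — eliminated
Only g0 stuck-at-0 reproduces the observed Y1=1, Y2=0.

g0 stuck-at-0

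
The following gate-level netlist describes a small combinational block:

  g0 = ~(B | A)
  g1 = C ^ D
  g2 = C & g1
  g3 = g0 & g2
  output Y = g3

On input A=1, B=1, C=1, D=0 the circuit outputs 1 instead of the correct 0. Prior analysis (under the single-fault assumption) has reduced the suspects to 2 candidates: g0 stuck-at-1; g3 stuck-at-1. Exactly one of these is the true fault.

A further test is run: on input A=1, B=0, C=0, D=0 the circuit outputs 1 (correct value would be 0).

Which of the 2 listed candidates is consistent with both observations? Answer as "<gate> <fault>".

g3 stuck-at-1

Evaluate each candidate on input A=1, B=0, C=0, D=0:
  g0 stuck-at-1: g0=1 [stuck-at-1], g1=0, g2=0, g3=0 → 0 — eliminated
  g3 stuck-at-1: g0=0, g1=0, g2=0, g3=1 [stuck-at-1] → 1 — matches
Only g3 stuck-at-1 reproduces the observed 1.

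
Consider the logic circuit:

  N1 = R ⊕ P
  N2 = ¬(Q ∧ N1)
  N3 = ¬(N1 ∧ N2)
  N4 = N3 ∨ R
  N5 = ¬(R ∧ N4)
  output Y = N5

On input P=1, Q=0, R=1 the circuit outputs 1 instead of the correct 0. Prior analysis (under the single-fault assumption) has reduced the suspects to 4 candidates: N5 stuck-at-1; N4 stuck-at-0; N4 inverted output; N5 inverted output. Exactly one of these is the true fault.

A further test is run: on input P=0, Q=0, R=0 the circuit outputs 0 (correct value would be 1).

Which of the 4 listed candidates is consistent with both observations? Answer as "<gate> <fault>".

N5 inverted output

Evaluate each candidate on input P=0, Q=0, R=0:
  N5 stuck-at-1: N1=0, N2=1, N3=1, N4=1, N5=1 [stuck-at-1] → 1 — eliminated
  N4 stuck-at-0: N1=0, N2=1, N3=1, N4=0 [stuck-at-0], N5=1 → 1 — eliminated
  N4 inverted output: N1=0, N2=1, N3=1, N4=0 [inverted output], N5=1 → 1 — eliminated
  N5 inverted output: N1=0, N2=1, N3=1, N4=1, N5=0 [inverted output] → 0 — matches
Only N5 inverted output reproduces the observed 0.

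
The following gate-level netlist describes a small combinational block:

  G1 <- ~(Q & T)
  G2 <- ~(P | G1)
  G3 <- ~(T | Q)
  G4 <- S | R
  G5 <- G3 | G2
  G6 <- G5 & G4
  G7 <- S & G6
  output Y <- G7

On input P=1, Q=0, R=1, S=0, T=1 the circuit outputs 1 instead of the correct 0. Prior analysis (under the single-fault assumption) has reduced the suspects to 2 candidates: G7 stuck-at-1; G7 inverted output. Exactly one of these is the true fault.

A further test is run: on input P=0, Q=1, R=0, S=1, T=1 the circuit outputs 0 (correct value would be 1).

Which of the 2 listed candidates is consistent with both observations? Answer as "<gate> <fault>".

G7 inverted output

Evaluate each candidate on input P=0, Q=1, R=0, S=1, T=1:
  G7 stuck-at-1: G1=0, G2=1, G3=0, G4=1, G5=1, G6=1, G7=1 [stuck-at-1] → 1 — eliminated
  G7 inverted output: G1=0, G2=1, G3=0, G4=1, G5=1, G6=1, G7=0 [inverted output] → 0 — matches
Only G7 inverted output reproduces the observed 0.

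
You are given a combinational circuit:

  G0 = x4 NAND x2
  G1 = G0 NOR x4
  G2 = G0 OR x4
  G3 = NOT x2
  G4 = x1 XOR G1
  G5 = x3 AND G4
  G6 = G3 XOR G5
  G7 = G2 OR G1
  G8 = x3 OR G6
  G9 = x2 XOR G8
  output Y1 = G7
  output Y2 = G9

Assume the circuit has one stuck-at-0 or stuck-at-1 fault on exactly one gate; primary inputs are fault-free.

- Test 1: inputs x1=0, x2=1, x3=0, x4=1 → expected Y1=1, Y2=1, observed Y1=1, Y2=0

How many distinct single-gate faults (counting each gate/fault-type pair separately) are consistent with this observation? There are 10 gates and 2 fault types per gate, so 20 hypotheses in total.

5

Fault-free: G0=0, G1=0, G2=1, G3=0, G4=0, G5=0, G6=0, G7=1, G8=0, G9=1 → Y1=1, Y2=1. Observed Y1=1, Y2=0.
  G0: none of the 2 fault types match ✗
  G1: none of the 2 fault types match ✗
  G2: none of the 2 fault types match ✗
  G3: stuck-at-1 ✓; others ✗
  G4: none of the 2 fault types match ✗
  G5: stuck-at-1 ✓; others ✗
  G6: stuck-at-1 ✓; others ✗
  G7: none of the 2 fault types match ✗
  G8: stuck-at-1 ✓; others ✗
  G9: stuck-at-0 ✓; others ✗
Consistent faults: {G3 stuck-at-1, G5 stuck-at-1, G6 stuck-at-1, G8 stuck-at-1, G9 stuck-at-0} — 5 in all.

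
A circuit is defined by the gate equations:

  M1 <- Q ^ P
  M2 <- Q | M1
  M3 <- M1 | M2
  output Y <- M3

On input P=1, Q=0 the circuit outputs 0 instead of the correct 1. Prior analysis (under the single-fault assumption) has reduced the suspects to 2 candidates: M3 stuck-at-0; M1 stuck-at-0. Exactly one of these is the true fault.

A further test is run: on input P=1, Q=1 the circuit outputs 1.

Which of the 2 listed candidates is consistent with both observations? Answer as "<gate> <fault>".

Evaluate each candidate on input P=1, Q=1:
  M3 stuck-at-0: M1=0, M2=1, M3=0 [stuck-at-0] → 0 — eliminated
  M1 stuck-at-0: M1=0 [stuck-at-0], M2=1, M3=1 → 1 — matches
Only M1 stuck-at-0 reproduces the observed 1.

M1 stuck-at-0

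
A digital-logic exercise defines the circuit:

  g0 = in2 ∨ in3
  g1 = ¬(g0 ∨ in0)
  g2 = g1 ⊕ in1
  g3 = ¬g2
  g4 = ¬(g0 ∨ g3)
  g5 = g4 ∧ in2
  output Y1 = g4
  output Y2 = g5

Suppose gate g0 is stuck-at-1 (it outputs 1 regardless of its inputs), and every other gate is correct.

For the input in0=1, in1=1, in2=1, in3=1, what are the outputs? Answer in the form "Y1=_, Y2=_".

Y1=0, Y2=0

Propagate with g0 forced: g0=1 [stuck-at-1], g1=0, g2=1, g3=0, g4=0, g5=0.
So the outputs are Y1=0, Y2=0. (Same as the fault-free value — the fault is masked on this input.)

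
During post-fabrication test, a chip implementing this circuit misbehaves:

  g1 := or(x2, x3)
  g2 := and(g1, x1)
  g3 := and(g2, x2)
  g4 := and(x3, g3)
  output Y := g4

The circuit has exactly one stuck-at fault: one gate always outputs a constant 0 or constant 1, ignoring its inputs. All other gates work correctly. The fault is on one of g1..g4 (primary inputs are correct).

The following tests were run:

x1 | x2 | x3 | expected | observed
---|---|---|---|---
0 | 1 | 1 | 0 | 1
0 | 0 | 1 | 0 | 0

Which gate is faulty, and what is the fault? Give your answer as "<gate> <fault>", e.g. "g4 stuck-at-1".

Fault-free values for test 1 (x1=0, x2=1, x3=1): g1=1, g2=0, g3=0, g4=0, giving Y=0. Observed 1.
Test 1: faults giving observed 1 are {g2 stuck-at-1, g3 stuck-at-1, g4 stuck-at-1}.
Test 2 (x1=0, x2=0, x3=1): fault-free g1=1, g2=0, g3=0, g4=0 → 0; observed 0. Eliminates g3 stuck-at-1, g4 stuck-at-1.
Only g2 stuck-at-1 is consistent with every test.

g2 stuck-at-1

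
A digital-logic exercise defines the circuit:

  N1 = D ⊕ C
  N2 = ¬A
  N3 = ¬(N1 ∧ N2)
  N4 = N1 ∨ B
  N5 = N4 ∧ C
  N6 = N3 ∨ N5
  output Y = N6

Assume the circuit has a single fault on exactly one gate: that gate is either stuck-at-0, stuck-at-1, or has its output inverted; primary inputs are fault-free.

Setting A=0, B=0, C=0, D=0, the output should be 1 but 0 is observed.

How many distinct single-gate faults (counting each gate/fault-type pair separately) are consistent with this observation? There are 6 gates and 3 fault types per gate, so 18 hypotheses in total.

Fault-free: N1=0, N2=1, N3=1, N4=0, N5=0, N6=1 → 1. Observed 0.
  N1: stuck-at-1, inverted output ✓; others ✗
  N2: none of the 3 fault types match ✗
  N3: stuck-at-0, inverted output ✓; others ✗
  N4: none of the 3 fault types match ✗
  N5: none of the 3 fault types match ✗
  N6: stuck-at-0, inverted output ✓; others ✗
Consistent faults: {N1 stuck-at-1, N1 inverted output, N3 stuck-at-0, N3 inverted output, N6 stuck-at-0, N6 inverted output} — 6 in all.

6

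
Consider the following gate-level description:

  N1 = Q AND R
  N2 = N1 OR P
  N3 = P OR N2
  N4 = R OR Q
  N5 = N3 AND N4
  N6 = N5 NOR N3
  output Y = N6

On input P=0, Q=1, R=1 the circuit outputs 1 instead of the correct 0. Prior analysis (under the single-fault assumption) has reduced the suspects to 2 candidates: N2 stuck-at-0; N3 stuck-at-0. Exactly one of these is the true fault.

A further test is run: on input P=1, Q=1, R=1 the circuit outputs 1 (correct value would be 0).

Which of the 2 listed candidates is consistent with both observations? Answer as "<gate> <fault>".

Evaluate each candidate on input P=1, Q=1, R=1:
  N2 stuck-at-0: N1=1, N2=0 [stuck-at-0], N3=1, N4=1, N5=1, N6=0 → 0 — eliminated
  N3 stuck-at-0: N1=1, N2=1, N3=0 [stuck-at-0], N4=1, N5=0, N6=1 → 1 — matches
Only N3 stuck-at-0 reproduces the observed 1.

N3 stuck-at-0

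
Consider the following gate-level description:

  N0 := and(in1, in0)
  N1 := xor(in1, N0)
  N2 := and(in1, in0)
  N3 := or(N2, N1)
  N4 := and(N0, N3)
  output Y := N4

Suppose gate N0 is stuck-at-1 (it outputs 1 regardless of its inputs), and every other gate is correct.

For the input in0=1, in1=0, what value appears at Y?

1

Propagate with N0 forced: N0=1 [stuck-at-1], N1=1, N2=0, N3=1, N4=1.
So Y = 1. (Without the fault it would be 0.)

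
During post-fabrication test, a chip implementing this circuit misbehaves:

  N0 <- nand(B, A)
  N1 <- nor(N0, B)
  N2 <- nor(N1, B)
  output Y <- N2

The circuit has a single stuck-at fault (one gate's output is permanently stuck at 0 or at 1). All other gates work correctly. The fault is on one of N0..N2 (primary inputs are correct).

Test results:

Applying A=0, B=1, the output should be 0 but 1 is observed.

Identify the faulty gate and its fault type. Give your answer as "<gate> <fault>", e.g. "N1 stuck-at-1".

Fault-free values for test 1 (A=0, B=1): N0=1, N1=0, N2=0, giving Y=0. Observed 1.
Test 1: faults giving observed 1 are {N2 stuck-at-1}.
Only N2 stuck-at-1 is consistent with every test.

N2 stuck-at-1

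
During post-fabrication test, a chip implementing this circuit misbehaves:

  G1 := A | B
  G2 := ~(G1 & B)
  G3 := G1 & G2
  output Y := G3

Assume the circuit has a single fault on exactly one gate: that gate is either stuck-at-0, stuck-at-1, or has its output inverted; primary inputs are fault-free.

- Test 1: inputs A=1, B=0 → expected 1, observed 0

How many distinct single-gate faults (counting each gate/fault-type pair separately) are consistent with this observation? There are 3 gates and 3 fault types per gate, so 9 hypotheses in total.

6

Fault-free: G1=1, G2=1, G3=1 → 1. Observed 0.
  G1 stuck-at-0: output 0 ✓
  G1 stuck-at-1: output 1 ✗
  G1 inverted output: output 0 ✓
  G2 stuck-at-0: output 0 ✓
  G2 stuck-at-1: output 1 ✗
  G2 inverted output: output 0 ✓
  G3 stuck-at-0: output 0 ✓
  G3 stuck-at-1: output 1 ✗
  G3 inverted output: output 0 ✓
Consistent faults: {G1 stuck-at-0, G1 inverted output, G2 stuck-at-0, G2 inverted output, G3 stuck-at-0, G3 inverted output} — 6 in all.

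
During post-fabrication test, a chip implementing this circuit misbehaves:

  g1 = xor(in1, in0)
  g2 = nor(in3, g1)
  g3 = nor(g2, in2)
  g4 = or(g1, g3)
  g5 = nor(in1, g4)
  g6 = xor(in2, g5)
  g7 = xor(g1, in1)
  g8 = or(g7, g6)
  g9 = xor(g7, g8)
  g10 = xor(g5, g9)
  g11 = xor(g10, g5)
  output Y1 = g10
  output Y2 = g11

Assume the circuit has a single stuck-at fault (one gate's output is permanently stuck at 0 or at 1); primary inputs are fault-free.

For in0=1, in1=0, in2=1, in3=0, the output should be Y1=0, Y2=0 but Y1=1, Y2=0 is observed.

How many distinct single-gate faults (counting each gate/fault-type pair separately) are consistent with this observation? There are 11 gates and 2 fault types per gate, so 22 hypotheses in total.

Fault-free: g1=1, g2=0, g3=0, g4=1, g5=0, g6=1, g7=1, g8=1, g9=0, g10=0, g11=0 → Y1=0, Y2=0. Observed Y1=1, Y2=0.
  g1: stuck-at-0 ✓; others ✗
  g2: none of the 2 fault types match ✗
  g3: none of the 2 fault types match ✗
  g4: stuck-at-0 ✓; others ✗
  g5: stuck-at-1 ✓; others ✗
  g6: none of the 2 fault types match ✗
  g7: none of the 2 fault types match ✗
  g8: none of the 2 fault types match ✗
  g9: none of the 2 fault types match ✗
  g10: none of the 2 fault types match ✗
  g11: none of the 2 fault types match ✗
Consistent faults: {g1 stuck-at-0, g4 stuck-at-0, g5 stuck-at-1} — 3 in all.

3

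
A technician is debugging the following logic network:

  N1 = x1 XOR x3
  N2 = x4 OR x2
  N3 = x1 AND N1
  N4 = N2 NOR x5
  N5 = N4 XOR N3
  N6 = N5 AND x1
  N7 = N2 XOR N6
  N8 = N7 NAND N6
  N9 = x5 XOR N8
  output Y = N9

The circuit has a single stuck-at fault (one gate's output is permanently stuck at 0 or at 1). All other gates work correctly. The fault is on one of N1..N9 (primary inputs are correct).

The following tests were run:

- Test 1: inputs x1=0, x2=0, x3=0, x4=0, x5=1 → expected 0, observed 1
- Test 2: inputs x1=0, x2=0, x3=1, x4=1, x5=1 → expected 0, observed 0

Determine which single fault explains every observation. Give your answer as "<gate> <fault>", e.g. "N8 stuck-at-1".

N6 stuck-at-1

Fault-free values for test 1 (x1=0, x2=0, x3=0, x4=0, x5=1): N1=0, N2=0, N3=0, N4=0, N5=0, N6=0, N7=0, N8=1, N9=0, giving Y=0. Observed 1.
Test 1: faults giving observed 1 are {N6 stuck-at-1, N8 stuck-at-0, N9 stuck-at-1}.
Test 2 (x1=0, x2=0, x3=1, x4=1, x5=1): fault-free N1=1, N2=1, N3=0, N4=0, N5=0, N6=0, N7=1, N8=1, N9=0 → 0; observed 0. Eliminates N8 stuck-at-0, N9 stuck-at-1.
Only N6 stuck-at-1 is consistent with every test.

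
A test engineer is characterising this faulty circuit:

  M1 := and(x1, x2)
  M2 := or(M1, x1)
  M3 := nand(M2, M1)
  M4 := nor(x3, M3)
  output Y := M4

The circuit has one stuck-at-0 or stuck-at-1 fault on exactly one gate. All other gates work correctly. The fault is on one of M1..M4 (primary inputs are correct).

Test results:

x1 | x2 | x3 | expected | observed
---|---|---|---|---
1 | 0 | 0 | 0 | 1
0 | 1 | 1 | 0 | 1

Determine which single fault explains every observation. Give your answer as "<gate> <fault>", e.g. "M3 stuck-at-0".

Fault-free values for test 1 (x1=1, x2=0, x3=0): M1=0, M2=1, M3=1, M4=0, giving Y=0. Observed 1.
Test 1: faults giving observed 1 are {M1 stuck-at-1, M3 stuck-at-0, M4 stuck-at-1}.
Test 2 (x1=0, x2=1, x3=1): fault-free M1=0, M2=0, M3=1, M4=0 → 0; observed 1. Eliminates M1 stuck-at-1, M3 stuck-at-0.
Only M4 stuck-at-1 is consistent with every test.

M4 stuck-at-1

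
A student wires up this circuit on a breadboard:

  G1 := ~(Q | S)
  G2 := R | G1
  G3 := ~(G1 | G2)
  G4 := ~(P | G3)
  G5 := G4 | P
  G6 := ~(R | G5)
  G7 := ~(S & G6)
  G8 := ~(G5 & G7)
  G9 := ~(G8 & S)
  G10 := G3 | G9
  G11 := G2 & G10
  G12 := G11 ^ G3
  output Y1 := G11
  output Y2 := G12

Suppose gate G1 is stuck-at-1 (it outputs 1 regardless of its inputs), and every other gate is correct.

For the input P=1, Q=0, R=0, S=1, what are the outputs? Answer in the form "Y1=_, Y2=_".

Y1=1, Y2=1

Propagate with G1 forced: G1=1 [stuck-at-1], G2=1, G3=0, G4=0, G5=1, G6=0, G7=1, G8=0, G9=1, G10=1, G11=1, G12=1.
So the outputs are Y1=1, Y2=1. (Without the fault they would be Y1=0, Y2=1.)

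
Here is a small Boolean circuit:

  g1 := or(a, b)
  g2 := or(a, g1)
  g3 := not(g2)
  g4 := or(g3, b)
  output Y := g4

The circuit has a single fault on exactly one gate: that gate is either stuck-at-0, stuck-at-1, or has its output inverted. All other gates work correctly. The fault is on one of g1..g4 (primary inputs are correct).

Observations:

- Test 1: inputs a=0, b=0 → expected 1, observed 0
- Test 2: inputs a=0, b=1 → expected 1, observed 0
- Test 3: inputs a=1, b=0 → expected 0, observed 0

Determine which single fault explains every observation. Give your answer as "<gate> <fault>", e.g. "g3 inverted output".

g4 stuck-at-0

Fault-free values for test 1 (a=0, b=0): g1=0, g2=0, g3=1, g4=1, giving Y=1. Observed 0.
Test 1: faults giving observed 0 are {g1 stuck-at-1, g1 inverted output, g2 stuck-at-1, g2 inverted output, g3 stuck-at-0, g3 inverted output, g4 stuck-at-0, g4 inverted output}.
Test 2 (a=0, b=1): fault-free g1=1, g2=1, g3=0, g4=1 → 1; observed 0. Eliminates g1 stuck-at-1, g1 inverted output, g2 stuck-at-1, g2 inverted output, g3 stuck-at-0, g3 inverted output.
Test 3 (a=1, b=0): fault-free g1=1, g2=1, g3=0, g4=0 → 0; observed 0. Eliminates g4 inverted output.
Only g4 stuck-at-0 is consistent with every test.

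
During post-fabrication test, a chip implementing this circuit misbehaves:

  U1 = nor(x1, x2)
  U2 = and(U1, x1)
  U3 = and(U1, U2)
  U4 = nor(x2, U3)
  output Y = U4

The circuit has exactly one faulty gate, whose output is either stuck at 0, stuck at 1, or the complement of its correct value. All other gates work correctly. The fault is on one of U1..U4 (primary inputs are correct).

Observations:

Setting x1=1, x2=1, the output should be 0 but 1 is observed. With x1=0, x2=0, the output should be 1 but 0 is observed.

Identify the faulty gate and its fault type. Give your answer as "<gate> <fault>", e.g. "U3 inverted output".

U4 inverted output

Fault-free values for test 1 (x1=1, x2=1): U1=0, U2=0, U3=0, U4=0, giving Y=0. Observed 1.
Test 1: faults giving observed 1 are {U4 stuck-at-1, U4 inverted output}.
Test 2 (x1=0, x2=0): fault-free U1=1, U2=0, U3=0, U4=1 → 1; observed 0. Eliminates U4 stuck-at-1.
Only U4 inverted output is consistent with every test.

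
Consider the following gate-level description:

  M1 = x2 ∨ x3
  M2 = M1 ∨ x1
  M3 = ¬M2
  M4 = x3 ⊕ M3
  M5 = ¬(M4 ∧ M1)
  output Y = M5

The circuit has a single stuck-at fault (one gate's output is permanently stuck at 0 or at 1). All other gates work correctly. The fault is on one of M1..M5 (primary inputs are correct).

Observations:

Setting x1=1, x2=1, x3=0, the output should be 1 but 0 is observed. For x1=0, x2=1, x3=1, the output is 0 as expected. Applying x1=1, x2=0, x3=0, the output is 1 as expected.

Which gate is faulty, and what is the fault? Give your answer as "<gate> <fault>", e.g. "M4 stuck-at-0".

M4 stuck-at-1

Fault-free values for test 1 (x1=1, x2=1, x3=0): M1=1, M2=1, M3=0, M4=0, M5=1, giving Y=1. Observed 0.
Test 1: faults giving observed 0 are {M2 stuck-at-0, M3 stuck-at-1, M4 stuck-at-1, M5 stuck-at-0}.
Test 2 (x1=0, x2=1, x3=1): fault-free M1=1, M2=1, M3=0, M4=1, M5=0 → 0; observed 0. Eliminates M2 stuck-at-0, M3 stuck-at-1.
Test 3 (x1=1, x2=0, x3=0): fault-free M1=0, M2=1, M3=0, M4=0, M5=1 → 1; observed 1. Eliminates M5 stuck-at-0.
Only M4 stuck-at-1 is consistent with every test.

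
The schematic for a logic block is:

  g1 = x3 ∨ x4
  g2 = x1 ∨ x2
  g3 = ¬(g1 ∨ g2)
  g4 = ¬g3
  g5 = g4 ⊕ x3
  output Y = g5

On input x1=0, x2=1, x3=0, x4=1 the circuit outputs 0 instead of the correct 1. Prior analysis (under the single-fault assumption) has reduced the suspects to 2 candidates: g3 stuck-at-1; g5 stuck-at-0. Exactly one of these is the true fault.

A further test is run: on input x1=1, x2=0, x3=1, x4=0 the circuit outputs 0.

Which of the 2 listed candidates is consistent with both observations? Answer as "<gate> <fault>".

g5 stuck-at-0

Evaluate each candidate on input x1=1, x2=0, x3=1, x4=0:
  g3 stuck-at-1: g1=1, g2=1, g3=1 [stuck-at-1], g4=0, g5=1 → 1 — eliminated
  g5 stuck-at-0: g1=1, g2=1, g3=0, g4=1, g5=0 [stuck-at-0] → 0 — matches
Only g5 stuck-at-0 reproduces the observed 0.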